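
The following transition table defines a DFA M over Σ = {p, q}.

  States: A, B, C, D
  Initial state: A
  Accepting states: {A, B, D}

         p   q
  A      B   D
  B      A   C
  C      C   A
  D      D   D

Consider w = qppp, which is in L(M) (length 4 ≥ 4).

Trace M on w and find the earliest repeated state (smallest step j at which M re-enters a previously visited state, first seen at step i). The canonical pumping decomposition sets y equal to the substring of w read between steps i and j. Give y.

p

Run of M on w = q p p p:
  step 0: A  (start)
  step 1: D  (read q: A→D)
  step 2: D  (read p: D→D)   ← first repeat (D seen earlier)
  step 3: D  (read p: D→D)
  step 4: D  (read p: D→D)

So i = 1, j = 2, giving x = w[0:1] = q, y = w[1:2] = p, z = w[2:4] = pp.
Check: |xy| = 2 ≤ 4 and |y| = 1 ≥ 1. Reading y takes M from D back to D, so every xyⁱz is accepted.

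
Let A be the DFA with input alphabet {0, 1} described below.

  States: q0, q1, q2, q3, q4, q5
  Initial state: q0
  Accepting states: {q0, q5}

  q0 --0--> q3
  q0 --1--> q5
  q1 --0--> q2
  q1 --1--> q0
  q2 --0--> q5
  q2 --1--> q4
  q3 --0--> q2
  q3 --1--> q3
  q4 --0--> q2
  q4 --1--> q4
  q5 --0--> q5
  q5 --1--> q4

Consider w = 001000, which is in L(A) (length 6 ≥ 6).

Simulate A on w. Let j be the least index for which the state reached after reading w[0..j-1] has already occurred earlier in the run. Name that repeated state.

Run of A on w = 0 0 1 0 0 0:
  step 0: q0  (start)
  step 1: q3  (read 0: q0→q3)
  step 2: q2  (read 0: q3→q2)
  step 3: q4  (read 1: q2→q4)
  step 4: q2  (read 0: q4→q2)   ← first repeat (q2 seen earlier)
  step 5: q5  (read 0: q2→q5)
  step 6: q5  (read 0: q5→q5)

The earliest repeat is at step j = 4: A is in q2, which it already visited at step i = 2.
The DFA has 6 states, so the proof of the pumping lemma guarantees a repeated state among the first 6+1 visited; the segment between the two visits is the pumpable y.

q2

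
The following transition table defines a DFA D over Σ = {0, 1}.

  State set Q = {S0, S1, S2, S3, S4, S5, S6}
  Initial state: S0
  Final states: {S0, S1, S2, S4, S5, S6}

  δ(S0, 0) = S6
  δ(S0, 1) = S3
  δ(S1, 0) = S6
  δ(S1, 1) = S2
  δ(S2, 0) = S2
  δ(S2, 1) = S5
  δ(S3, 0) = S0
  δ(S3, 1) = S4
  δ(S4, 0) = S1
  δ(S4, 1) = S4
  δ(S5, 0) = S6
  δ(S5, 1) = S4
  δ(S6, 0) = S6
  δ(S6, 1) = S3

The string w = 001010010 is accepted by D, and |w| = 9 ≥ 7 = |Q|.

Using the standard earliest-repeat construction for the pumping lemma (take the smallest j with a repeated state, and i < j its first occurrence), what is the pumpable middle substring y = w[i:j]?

0

State sequence: S0 -0-> S6 -0-> S6 -1-> S3 -0-> S0 -1-> S3 -0-> S0 -0-> S6 -1-> S3 -0-> S0
First repeat at step 2: S6 was already visited.

So i = 1, j = 2, giving x = w[0:1] = 0, y = w[1:2] = 0, z = w[2:9] = 1010010.
Check: |xy| = 2 ≤ 7 and |y| = 1 ≥ 1. Reading y takes D from S6 back to S6, so every xyⁱz is accepted.
Since D has 7 states, any run of length ≥ 7 visits 7+1 states, so by pigeonhole some state repeats within the first 7 steps — that repeat gives the pumpable loop.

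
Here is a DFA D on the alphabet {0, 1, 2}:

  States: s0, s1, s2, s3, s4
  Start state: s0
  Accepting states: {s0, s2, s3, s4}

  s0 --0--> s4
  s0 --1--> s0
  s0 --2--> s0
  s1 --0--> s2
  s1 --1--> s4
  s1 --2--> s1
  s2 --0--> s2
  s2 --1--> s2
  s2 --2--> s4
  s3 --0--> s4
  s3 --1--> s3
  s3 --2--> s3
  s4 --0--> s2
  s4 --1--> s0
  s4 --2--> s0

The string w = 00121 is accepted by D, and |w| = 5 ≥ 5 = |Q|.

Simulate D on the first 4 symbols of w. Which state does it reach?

s4

State sequence: s0 -0-> s4 -0-> s2 -1-> s2 -2-> s4

After reading 4 characters, D is in state s4.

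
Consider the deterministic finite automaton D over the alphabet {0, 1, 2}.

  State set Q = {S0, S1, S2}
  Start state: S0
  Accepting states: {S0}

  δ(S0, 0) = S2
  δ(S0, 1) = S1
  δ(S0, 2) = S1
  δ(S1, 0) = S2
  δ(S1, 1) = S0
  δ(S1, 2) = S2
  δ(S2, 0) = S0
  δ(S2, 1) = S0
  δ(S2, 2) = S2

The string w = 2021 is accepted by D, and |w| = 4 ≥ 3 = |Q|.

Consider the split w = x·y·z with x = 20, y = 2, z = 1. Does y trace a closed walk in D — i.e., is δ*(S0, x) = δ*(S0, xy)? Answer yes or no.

State sequence: S0 -2-> S1 -0-> S2 -2-> S2

After x (step 2): S2. After xy (step 3): S2.
They match, so y = 2 drives D around a cycle from S2 back to itself; pumping y any number of times keeps D in S2 before reading z, and xyⁱz ∈ L(D) for every i ≥ 0.

yes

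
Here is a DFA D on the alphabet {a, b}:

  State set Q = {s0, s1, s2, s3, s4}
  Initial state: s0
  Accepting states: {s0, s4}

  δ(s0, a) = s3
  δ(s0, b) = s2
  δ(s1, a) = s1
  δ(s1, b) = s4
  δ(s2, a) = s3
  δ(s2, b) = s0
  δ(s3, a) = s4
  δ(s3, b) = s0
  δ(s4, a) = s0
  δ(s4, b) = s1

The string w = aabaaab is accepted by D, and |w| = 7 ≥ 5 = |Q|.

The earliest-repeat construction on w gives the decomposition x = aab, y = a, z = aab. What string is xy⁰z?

xy⁰z = xz = aab·aab = aabaab.
Reading y = a takes D from s1 back to s1, so after x the machine is still in s1, and z then leads to the accepting state s4. Hence aabaab ∈ L(D).

aabaab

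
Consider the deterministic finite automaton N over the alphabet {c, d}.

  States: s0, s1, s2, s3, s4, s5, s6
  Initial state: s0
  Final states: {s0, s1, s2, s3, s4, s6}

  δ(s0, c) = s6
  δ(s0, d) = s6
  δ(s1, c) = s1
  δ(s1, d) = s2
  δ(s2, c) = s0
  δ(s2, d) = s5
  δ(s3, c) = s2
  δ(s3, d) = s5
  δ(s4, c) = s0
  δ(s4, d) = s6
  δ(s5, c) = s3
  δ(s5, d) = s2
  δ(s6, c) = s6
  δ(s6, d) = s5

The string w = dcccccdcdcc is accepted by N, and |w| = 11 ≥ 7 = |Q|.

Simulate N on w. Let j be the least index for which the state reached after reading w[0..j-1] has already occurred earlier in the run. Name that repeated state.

Run of N on w = d c c c c c d c d c c:
  step 0: s0  (start)
  step 1: s6  (read d: s0→s6)
  step 2: s6  (read c: s6→s6)   ← first repeat (s6 seen earlier)
  step 3: s6  (read c: s6→s6)
  step 4: s6  (read c: s6→s6)
  step 5: s6  (read c: s6→s6)
  step 6: s6  (read c: s6→s6)
  step 7: s5  (read d: s6→s5)
  step 8: s3  (read c: s5→s3)
  step 9: s5  (read d: s3→s5)
  step 10: s3  (read c: s5→s3)
  step 11: s2  (read c: s3→s2)

The earliest repeat is at step j = 2: N is in s6, which it already visited at step i = 1.

s6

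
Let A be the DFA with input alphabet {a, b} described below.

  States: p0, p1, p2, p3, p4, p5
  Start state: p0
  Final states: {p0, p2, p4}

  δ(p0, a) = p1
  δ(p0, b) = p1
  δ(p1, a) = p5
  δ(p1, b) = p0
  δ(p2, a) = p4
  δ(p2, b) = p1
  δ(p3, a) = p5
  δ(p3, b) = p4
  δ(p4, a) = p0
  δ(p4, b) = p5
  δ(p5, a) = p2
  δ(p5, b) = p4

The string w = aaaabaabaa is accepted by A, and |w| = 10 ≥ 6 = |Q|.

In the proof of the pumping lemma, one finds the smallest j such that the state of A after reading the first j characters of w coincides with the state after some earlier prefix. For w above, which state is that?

p5

Run of A on w = a a a a b a a b a a:
  step 0: p0  (start)
  step 1: p1  (read a: p0→p1)
  step 2: p5  (read a: p1→p5)
  step 3: p2  (read a: p5→p2)
  step 4: p4  (read a: p2→p4)
  step 5: p5  (read b: p4→p5)   ← first repeat (p5 seen earlier)
  step 6: p2  (read a: p5→p2)
  step 7: p4  (read a: p2→p4)
  step 8: p5  (read b: p4→p5)
  step 9: p2  (read a: p5→p2)
  step 10: p4  (read a: p2→p4)

The earliest repeat is at step j = 5: A is in p5, which it already visited at step i = 2.
Pumping length from the standard proof: p = 6 (the number of states). The repeated state found above gives |xy| = j ≤ 6 and |y| = j − i ≥ 1.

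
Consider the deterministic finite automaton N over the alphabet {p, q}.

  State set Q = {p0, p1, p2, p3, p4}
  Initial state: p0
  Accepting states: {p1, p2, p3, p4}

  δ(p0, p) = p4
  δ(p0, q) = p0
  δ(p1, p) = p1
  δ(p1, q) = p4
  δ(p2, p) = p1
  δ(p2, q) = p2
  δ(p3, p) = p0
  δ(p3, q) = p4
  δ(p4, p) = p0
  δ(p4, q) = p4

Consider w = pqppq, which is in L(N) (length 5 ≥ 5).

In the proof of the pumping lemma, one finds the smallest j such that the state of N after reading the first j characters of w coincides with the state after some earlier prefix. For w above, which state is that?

p4

Run of N on w = p q p p q:
  step 0: p0  (start)
  step 1: p4  (read p: p0→p4)
  step 2: p4  (read q: p4→p4)   ← first repeat (p4 seen earlier)
  step 3: p0  (read p: p4→p0)
  step 4: p4  (read p: p0→p4)
  step 5: p4  (read q: p4→p4)

The earliest repeat is at step j = 2: N is in p4, which it already visited at step i = 1.
With |Q| = 5, pigeonhole forces a state repeat no later than step 5; the substring read between the first and second visits to that state can be pumped.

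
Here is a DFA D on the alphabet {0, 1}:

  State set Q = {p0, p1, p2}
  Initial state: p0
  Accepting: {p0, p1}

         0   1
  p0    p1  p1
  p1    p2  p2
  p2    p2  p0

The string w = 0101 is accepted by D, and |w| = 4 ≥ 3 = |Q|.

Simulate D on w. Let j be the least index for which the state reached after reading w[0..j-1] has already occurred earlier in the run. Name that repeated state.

Run of D on w = 0 1 0 1:
  step 0: p0  (start)
  step 1: p1  (read 0: p0→p1)
  step 2: p2  (read 1: p1→p2)
  step 3: p2  (read 0: p2→p2)   ← first repeat (p2 seen earlier)
  step 4: p0  (read 1: p2→p0)

The earliest repeat is at step j = 3: D is in p2, which it already visited at step i = 2.
Since D has 3 states, any run of length ≥ 3 visits 3+1 states, so by pigeonhole some state repeats within the first 3 steps — that repeat gives the pumpable loop.

p2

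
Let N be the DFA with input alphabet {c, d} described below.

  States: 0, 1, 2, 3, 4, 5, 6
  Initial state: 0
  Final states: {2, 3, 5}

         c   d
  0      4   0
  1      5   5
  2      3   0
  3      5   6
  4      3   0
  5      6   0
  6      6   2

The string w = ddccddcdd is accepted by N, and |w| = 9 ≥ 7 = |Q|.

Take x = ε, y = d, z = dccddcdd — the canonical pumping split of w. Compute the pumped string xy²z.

dddccddcdd

xy^2z = ε·d·d·dccddcdd = dddccddcdd.
Reading y = d takes N from 0 back to 0, so after x·y·y the machine is still in 0, and z then leads to the accepting state 2. Hence dddccddcdd ∈ L(N).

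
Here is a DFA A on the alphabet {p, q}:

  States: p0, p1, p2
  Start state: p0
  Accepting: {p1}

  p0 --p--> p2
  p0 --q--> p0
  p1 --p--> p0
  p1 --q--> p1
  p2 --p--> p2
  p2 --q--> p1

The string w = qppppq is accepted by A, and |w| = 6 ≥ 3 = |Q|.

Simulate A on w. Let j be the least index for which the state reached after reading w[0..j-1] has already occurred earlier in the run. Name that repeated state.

State sequence: p0 -q-> p0 -p-> p2 -p-> p2 -p-> p2 -p-> p2 -q-> p1
First repeat at step 1: p0 was already visited.

The earliest repeat is at step j = 1: A is in p0, which it already visited at step i = 0.

p0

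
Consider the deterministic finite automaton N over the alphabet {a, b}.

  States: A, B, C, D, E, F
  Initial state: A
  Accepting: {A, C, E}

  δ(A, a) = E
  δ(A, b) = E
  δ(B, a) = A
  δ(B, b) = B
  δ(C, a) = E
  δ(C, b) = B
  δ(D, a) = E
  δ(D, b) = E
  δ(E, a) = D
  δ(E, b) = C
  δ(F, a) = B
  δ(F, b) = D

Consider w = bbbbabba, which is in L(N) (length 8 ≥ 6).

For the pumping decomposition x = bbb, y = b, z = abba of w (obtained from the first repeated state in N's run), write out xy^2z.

xy^2z = bbb·b·b·abba = bbbbbabba.
Reading y = b takes N from B back to B, so after x·y·y the machine is still in B, and z then leads to the accepting state E. Hence bbbbbabba ∈ L(N).

bbbbbabba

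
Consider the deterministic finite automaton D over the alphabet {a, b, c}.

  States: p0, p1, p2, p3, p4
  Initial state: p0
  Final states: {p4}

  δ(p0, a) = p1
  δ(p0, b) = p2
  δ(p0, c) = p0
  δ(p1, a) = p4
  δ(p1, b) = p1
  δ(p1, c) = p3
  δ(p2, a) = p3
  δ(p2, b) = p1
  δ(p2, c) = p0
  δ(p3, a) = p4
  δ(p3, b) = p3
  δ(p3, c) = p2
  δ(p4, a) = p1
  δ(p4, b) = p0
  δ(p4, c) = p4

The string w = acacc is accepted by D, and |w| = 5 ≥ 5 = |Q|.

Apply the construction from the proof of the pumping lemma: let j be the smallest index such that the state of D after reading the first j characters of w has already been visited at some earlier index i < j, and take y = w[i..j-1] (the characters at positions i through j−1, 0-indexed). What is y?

c

State sequence: p0 -a-> p1 -c-> p3 -a-> p4 -c-> p4 -c-> p4
First repeat at step 4: p4 was already visited.

So i = 3, j = 4, giving x = w[0:3] = aca, y = w[3:4] = c, z = w[4:5] = c.
Check: |xy| = 4 ≤ 5 and |y| = 1 ≥ 1. Reading y takes D from p4 back to p4, so every xyⁱz is accepted.
Since D has 5 states, any run of length ≥ 5 visits 5+1 states, so by pigeonhole some state repeats within the first 5 steps — that repeat gives the pumpable loop.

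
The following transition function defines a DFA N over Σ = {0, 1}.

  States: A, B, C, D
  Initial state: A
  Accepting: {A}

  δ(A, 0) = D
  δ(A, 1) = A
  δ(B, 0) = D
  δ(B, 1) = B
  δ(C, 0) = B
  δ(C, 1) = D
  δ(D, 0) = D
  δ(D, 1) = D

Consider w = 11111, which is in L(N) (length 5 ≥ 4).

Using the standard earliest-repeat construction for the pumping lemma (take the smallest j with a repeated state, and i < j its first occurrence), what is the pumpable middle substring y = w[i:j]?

1

Run of N on w = 1 1 1 1 1:
  step 0: A  (start)
  step 1: A  (read 1: A→A)   ← first repeat (A seen earlier)
  step 2: A  (read 1: A→A)
  step 3: A  (read 1: A→A)
  step 4: A  (read 1: A→A)
  step 5: A  (read 1: A→A)

So i = 0, j = 1, giving x = w[0:0] = ε, y = w[0:1] = 1, z = w[1:5] = 1111.
Check: |xy| = 1 ≤ 4 and |y| = 1 ≥ 1. Reading y takes N from A back to A, so every xyⁱz is accepted.
With |Q| = 4, pigeonhole forces a state repeat no later than step 4; the substring read between the first and second visits to that state can be pumped.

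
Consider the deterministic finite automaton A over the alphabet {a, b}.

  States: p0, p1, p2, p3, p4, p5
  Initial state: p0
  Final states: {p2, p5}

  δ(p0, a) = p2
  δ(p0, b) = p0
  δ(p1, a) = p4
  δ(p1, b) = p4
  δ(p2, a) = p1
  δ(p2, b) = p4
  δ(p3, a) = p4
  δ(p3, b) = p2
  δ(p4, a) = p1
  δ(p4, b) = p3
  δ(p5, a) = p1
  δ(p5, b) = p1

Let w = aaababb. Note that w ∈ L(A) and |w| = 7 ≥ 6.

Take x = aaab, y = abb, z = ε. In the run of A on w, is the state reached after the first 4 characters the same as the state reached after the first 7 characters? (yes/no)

no

Run of A on the first 7 characters of w = a a a b a b b:
  step 0: p0  (start)
  step 1: p2  (read a: p0→p2)
  step 2: p1  (read a: p2→p1)
  step 3: p4  (read a: p1→p4)
  step 4: p3  (read b: p4→p3)
  step 5: p4  (read a: p3→p4)
  step 6: p3  (read b: p4→p3)
  step 7: p2  (read b: p3→p2)

After x (step 4): p3. After xy (step 7): p2.
They differ (p3 ≠ p2), so y is not a cycle from the state after x; this split is not the one the pumping-lemma construction produces, and pumping y need not keep the string in L(A).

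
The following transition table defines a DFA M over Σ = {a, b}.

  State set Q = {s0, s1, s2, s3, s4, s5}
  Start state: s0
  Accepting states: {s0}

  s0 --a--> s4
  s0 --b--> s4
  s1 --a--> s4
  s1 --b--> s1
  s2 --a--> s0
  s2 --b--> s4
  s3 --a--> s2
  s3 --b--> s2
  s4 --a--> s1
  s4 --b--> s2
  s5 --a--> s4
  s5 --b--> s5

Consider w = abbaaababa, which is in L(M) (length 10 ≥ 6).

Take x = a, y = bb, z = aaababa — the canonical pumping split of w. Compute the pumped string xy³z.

xy^3z = a·bb·bb·bb·aaababa = abbbbbbaaababa.
Reading y = bb takes M from s4 back to s4, so after x·y·y·y the machine is still in s4, and z then leads to the accepting state s0. Hence abbbbbbaaababa ∈ L(M).

abbbbbbaaababa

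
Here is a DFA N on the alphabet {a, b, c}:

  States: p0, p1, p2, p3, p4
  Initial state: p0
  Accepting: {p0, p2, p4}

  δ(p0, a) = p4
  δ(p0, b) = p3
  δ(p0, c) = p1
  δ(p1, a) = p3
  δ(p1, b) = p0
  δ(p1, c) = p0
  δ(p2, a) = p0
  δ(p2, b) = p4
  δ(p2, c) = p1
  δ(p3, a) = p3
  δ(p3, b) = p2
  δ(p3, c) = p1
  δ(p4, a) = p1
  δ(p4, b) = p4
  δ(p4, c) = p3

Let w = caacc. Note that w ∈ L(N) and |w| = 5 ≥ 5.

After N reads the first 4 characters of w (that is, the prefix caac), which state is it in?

Run of N on the first 4 characters of w = c a a c:
  step 0: p0  (start)
  step 1: p1  (read c: p0→p1)
  step 2: p3  (read a: p1→p3)
  step 3: p3  (read a: p3→p3)
  step 4: p1  (read c: p3→p1)

After reading 4 characters, N is in state p1.

p1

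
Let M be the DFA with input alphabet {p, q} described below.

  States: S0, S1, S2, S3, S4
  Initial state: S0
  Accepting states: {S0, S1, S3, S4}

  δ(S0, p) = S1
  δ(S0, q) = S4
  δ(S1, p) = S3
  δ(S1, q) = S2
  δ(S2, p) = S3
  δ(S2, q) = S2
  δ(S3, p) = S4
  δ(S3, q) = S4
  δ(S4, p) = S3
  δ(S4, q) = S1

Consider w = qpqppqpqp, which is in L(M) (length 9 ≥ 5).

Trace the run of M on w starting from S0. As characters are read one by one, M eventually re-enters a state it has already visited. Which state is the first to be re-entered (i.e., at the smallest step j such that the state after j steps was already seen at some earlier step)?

S4

Run of M on w = q p q p p q p q p:
  step 0: S0  (start)
  step 1: S4  (read q: S0→S4)
  step 2: S3  (read p: S4→S3)
  step 3: S4  (read q: S3→S4)   ← first repeat (S4 seen earlier)
  step 4: S3  (read p: S4→S3)
  step 5: S4  (read p: S3→S4)
  step 6: S1  (read q: S4→S1)
  step 7: S3  (read p: S1→S3)
  step 8: S4  (read q: S3→S4)
  step 9: S3  (read p: S4→S3)

The earliest repeat is at step j = 3: M is in S4, which it already visited at step i = 1.
Since M has 5 states, any run of length ≥ 5 visits 5+1 states, so by pigeonhole some state repeats within the first 5 steps — that repeat gives the pumpable loop.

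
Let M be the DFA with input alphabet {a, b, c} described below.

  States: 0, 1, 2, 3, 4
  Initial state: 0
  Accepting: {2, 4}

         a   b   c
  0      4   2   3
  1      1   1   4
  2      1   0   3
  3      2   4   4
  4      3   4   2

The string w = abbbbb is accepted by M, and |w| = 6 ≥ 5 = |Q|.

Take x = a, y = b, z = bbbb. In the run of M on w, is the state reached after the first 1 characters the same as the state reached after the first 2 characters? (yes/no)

Run of M on the first 2 characters of w = a b:
  step 0: 0  (start)
  step 1: 4  (read a: 0→4)
  step 2: 4  (read b: 4→4)

After x (step 1): 4. After xy (step 2): 4.
They match, so y = b drives M around a cycle from 4 back to itself; pumping y any number of times keeps M in 4 before reading z, and xyⁱz ∈ L(M) for every i ≥ 0.

yes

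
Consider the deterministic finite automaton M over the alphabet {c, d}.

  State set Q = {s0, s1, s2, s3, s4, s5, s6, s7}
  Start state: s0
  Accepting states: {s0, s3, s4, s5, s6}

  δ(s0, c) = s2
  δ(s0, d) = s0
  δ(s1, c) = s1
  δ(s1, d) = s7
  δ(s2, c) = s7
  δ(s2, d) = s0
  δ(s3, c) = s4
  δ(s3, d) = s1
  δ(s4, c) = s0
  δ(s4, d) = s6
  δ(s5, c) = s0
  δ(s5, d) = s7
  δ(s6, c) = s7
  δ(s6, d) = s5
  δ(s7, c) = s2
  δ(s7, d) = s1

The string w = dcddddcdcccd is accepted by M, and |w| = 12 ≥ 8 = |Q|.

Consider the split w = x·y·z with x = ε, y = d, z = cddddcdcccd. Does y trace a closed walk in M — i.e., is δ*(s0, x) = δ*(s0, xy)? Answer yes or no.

Run of M on the first 1 characters of w = d:
  step 0: s0  (start)
  step 1: s0  (read d: s0→s0)

After x (step 0): s0. After xy (step 1): s0.
They match, so y = d drives M around a cycle from s0 back to itself; pumping y any number of times keeps M in s0 before reading z, and xyⁱz ∈ L(M) for every i ≥ 0.

yes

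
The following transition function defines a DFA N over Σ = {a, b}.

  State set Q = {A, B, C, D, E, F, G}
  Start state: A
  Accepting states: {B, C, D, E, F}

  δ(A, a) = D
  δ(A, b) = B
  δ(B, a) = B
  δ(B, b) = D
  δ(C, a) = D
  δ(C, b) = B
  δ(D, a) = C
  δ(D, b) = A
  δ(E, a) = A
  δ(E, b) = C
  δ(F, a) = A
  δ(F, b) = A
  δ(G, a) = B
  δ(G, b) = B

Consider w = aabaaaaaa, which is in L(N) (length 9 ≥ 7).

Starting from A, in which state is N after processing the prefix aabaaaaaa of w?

Run of N on the first 9 characters of w = a a b a a a a a a:
  step 0: A  (start)
  step 1: D  (read a: A→D)
  step 2: C  (read a: D→C)
  step 3: B  (read b: C→B)
  step 4: B  (read a: B→B)
  step 5: B  (read a: B→B)
  step 6: B  (read a: B→B)
  step 7: B  (read a: B→B)
  step 8: B  (read a: B→B)
  step 9: B  (read a: B→B)

After reading 9 characters, N is in state B.

B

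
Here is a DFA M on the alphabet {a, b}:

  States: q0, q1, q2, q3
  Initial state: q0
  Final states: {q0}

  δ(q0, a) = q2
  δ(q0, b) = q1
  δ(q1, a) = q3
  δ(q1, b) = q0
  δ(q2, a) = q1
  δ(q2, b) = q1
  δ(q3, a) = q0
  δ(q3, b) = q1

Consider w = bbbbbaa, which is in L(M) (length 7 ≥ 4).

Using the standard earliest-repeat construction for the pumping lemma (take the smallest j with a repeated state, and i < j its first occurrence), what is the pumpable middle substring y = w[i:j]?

Run of M on w = b b b b b a a:
  step 0: q0  (start)
  step 1: q1  (read b: q0→q1)
  step 2: q0  (read b: q1→q0)   ← first repeat (q0 seen earlier)
  step 3: q1  (read b: q0→q1)
  step 4: q0  (read b: q1→q0)
  step 5: q1  (read b: q0→q1)
  step 6: q3  (read a: q1→q3)
  step 7: q0  (read a: q3→q0)

So i = 0, j = 2, giving x = w[0:0] = ε, y = w[0:2] = bb, z = w[2:7] = bbbaa.
Check: |xy| = 2 ≤ 4 and |y| = 2 ≥ 1. Reading y takes M from q0 back to q0, so every xyⁱz is accepted.
With |Q| = 4, pigeonhole forces a state repeat no later than step 4; the substring read between the first and second visits to that state can be pumped.

bb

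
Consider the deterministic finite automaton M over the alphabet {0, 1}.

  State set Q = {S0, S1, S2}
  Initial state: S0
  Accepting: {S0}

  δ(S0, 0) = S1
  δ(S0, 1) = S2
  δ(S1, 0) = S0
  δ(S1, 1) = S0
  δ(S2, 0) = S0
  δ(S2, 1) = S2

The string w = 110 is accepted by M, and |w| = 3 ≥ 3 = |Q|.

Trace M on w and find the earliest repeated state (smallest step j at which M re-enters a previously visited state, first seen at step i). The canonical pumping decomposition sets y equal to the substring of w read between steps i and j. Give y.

Run of M on w = 1 1 0:
  step 0: S0  (start)
  step 1: S2  (read 1: S0→S2)
  step 2: S2  (read 1: S2→S2)   ← first repeat (S2 seen earlier)
  step 3: S0  (read 0: S2→S0)

So i = 1, j = 2, giving x = w[0:1] = 1, y = w[1:2] = 1, z = w[2:3] = 0.
Check: |xy| = 2 ≤ 3 and |y| = 1 ≥ 1. Reading y takes M from S2 back to S2, so every xyⁱz is accepted.

1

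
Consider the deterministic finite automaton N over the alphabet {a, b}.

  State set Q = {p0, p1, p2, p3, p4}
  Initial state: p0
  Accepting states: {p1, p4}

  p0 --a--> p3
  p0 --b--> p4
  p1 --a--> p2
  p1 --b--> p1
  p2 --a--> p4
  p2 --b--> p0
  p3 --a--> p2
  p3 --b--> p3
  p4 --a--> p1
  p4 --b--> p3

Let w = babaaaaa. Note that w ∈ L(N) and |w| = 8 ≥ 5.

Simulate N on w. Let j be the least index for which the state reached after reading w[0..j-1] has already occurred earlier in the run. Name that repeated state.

p1

State sequence: p0 -b-> p4 -a-> p1 -b-> p1 -a-> p2 -a-> p4 -a-> p1 -a-> p2 -a-> p4
First repeat at step 3: p1 was already visited.

The earliest repeat is at step j = 3: N is in p1, which it already visited at step i = 2.
Since N has 5 states, any run of length ≥ 5 visits 5+1 states, so by pigeonhole some state repeats within the first 5 steps — that repeat gives the pumpable loop.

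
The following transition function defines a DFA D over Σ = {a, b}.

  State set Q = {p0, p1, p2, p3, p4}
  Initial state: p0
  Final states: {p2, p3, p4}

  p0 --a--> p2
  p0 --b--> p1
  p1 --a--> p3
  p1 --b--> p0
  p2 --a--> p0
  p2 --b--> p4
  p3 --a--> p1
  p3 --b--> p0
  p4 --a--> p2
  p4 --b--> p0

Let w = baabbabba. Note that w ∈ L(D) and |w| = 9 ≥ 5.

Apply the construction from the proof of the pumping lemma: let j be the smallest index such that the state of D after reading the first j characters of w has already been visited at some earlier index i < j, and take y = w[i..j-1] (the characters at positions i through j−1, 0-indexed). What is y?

aa

Run of D on w = b a a b b a b b a:
  step 0: p0  (start)
  step 1: p1  (read b: p0→p1)
  step 2: p3  (read a: p1→p3)
  step 3: p1  (read a: p3→p1)   ← first repeat (p1 seen earlier)
  step 4: p0  (read b: p1→p0)
  step 5: p1  (read b: p0→p1)
  step 6: p3  (read a: p1→p3)
  step 7: p0  (read b: p3→p0)
  step 8: p1  (read b: p0→p1)
  step 9: p3  (read a: p1→p3)

So i = 1, j = 3, giving x = w[0:1] = b, y = w[1:3] = aa, z = w[3:9] = bbabba.
Check: |xy| = 3 ≤ 5 and |y| = 2 ≥ 1. Reading y takes D from p1 back to p1, so every xyⁱz is accepted.
Since D has 5 states, any run of length ≥ 5 visits 5+1 states, so by pigeonhole some state repeats within the first 5 steps — that repeat gives the pumpable loop.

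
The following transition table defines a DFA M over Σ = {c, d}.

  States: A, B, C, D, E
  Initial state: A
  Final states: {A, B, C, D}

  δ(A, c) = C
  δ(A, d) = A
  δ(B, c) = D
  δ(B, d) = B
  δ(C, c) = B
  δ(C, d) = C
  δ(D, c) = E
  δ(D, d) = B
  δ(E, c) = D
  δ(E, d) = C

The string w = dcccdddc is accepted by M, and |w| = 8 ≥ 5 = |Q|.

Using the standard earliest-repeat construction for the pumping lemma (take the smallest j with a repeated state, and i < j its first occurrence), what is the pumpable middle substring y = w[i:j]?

State sequence: A -d-> A -c-> C -c-> B -c-> D -d-> B -d-> B -d-> B -c-> D
First repeat at step 1: A was already visited.

So i = 0, j = 1, giving x = w[0:0] = ε, y = w[0:1] = d, z = w[1:8] = cccdddc.
Check: |xy| = 1 ≤ 5 and |y| = 1 ≥ 1. Reading y takes M from A back to A, so every xyⁱz is accepted.

d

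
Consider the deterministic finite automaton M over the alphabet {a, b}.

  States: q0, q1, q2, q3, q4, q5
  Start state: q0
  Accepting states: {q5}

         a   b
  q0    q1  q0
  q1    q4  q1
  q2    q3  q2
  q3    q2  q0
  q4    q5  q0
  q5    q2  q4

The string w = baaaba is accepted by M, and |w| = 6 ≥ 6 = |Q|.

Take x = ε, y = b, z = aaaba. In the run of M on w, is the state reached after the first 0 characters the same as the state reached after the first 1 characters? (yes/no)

Run of M on the first 1 characters of w = b:
  step 0: q0  (start)
  step 1: q0  (read b: q0→q0)

After x (step 0): q0. After xy (step 1): q0.
They match, so y = b drives M around a cycle from q0 back to itself; pumping y any number of times keeps M in q0 before reading z, and xyⁱz ∈ L(M) for every i ≥ 0.

yes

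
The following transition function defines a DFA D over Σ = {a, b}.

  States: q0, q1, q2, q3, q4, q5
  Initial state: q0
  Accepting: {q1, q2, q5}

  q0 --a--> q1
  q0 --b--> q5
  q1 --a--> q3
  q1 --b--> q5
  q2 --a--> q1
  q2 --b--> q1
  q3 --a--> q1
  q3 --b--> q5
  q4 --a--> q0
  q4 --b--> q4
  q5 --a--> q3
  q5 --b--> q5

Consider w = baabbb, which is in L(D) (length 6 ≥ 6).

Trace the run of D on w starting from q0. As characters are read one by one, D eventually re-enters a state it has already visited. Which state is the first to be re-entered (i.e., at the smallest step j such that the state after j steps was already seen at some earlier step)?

State sequence: q0 -b-> q5 -a-> q3 -a-> q1 -b-> q5 -b-> q5 -b-> q5
First repeat at step 4: q5 was already visited.

The earliest repeat is at step j = 4: D is in q5, which it already visited at step i = 1.
Since D has 6 states, any run of length ≥ 6 visits 6+1 states, so by pigeonhole some state repeats within the first 6 steps — that repeat gives the pumpable loop.

q5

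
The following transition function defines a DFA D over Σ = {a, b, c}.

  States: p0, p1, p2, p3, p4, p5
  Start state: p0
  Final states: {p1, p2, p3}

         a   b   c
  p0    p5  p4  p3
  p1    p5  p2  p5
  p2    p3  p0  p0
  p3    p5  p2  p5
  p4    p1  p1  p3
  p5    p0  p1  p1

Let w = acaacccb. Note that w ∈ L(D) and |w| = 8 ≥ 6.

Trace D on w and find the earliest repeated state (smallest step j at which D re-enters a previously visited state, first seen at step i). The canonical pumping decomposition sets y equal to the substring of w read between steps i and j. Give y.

State sequence: p0 -a-> p5 -c-> p1 -a-> p5 -a-> p0 -c-> p3 -c-> p5 -c-> p1 -b-> p2
First repeat at step 3: p5 was already visited.

So i = 1, j = 3, giving x = w[0:1] = a, y = w[1:3] = ca, z = w[3:8] = acccb.
Check: |xy| = 3 ≤ 6 and |y| = 2 ≥ 1. Reading y takes D from p5 back to p5, so every xyⁱz is accepted.
Pumping length from the standard proof: p = 6 (the number of states). The repeated state found above gives |xy| = j ≤ 6 and |y| = j − i ≥ 1.

ca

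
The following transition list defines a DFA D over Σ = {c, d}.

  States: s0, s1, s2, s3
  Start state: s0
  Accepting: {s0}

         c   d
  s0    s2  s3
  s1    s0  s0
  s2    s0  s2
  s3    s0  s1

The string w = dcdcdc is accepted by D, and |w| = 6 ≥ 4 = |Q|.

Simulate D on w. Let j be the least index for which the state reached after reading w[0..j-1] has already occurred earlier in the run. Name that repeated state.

s0

Run of D on w = d c d c d c:
  step 0: s0  (start)
  step 1: s3  (read d: s0→s3)
  step 2: s0  (read c: s3→s0)   ← first repeat (s0 seen earlier)
  step 3: s3  (read d: s0→s3)
  step 4: s0  (read c: s3→s0)
  step 5: s3  (read d: s0→s3)
  step 6: s0  (read c: s3→s0)

The earliest repeat is at step j = 2: D is in s0, which it already visited at step i = 0.
Pumping length from the standard proof: p = 4 (the number of states). The repeated state found above gives |xy| = j ≤ 4 and |y| = j − i ≥ 1.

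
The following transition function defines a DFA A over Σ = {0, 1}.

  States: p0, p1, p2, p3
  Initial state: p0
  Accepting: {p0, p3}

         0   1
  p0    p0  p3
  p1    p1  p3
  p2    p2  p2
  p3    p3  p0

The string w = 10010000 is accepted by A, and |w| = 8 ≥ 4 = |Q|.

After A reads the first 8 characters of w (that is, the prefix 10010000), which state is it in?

State sequence: p0 -1-> p3 -0-> p3 -0-> p3 -1-> p0 -0-> p0 -0-> p0 -0-> p0 -0-> p0

After reading 8 characters, A is in state p0.
(This kind of state-tracing is the core of the pumping-lemma construction: with 4 states, pigeonhole forces a repeat within the first 4 steps.)

p0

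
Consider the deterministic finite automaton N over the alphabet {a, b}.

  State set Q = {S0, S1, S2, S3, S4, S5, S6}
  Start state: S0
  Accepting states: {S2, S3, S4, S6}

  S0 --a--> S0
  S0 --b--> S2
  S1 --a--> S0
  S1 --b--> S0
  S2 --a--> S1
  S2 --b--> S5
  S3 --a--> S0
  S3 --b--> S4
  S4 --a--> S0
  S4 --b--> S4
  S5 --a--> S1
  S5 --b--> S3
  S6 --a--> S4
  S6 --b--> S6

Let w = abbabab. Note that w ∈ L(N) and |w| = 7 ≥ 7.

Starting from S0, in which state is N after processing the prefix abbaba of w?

S0

State sequence: S0 -a-> S0 -b-> S2 -b-> S5 -a-> S1 -b-> S0 -a-> S0

After reading 6 characters, N is in state S0.
(This kind of state-tracing is the core of the pumping-lemma construction: with 7 states, pigeonhole forces a repeat within the first 7 steps.)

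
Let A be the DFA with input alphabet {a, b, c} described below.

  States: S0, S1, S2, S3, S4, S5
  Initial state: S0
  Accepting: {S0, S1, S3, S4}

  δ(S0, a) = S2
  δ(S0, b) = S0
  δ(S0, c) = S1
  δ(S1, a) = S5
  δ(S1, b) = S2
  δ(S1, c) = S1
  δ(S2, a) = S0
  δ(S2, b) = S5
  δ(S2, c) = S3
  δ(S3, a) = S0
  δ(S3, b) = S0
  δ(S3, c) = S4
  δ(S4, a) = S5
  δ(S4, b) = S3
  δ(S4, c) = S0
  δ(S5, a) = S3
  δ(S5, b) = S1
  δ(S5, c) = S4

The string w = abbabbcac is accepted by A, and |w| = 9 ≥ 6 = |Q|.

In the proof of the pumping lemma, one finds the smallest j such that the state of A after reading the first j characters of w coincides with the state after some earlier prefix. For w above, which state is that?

State sequence: S0 -a-> S2 -b-> S5 -b-> S1 -a-> S5 -b-> S1 -b-> S2 -c-> S3 -a-> S0 -c-> S1
First repeat at step 4: S5 was already visited.

The earliest repeat is at step j = 4: A is in S5, which it already visited at step i = 2.
The DFA has 6 states, so the proof of the pumping lemma guarantees a repeated state among the first 6+1 visited; the segment between the two visits is the pumpable y.

S5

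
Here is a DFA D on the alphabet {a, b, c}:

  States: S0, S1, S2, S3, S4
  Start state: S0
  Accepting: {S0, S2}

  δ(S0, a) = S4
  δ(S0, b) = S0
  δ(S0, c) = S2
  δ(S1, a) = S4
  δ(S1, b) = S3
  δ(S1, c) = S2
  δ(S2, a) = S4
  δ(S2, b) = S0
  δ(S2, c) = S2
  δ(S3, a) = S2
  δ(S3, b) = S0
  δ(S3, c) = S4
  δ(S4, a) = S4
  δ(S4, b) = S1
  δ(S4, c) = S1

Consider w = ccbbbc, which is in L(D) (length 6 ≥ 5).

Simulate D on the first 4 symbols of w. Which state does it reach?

S0

State sequence: S0 -c-> S2 -c-> S2 -b-> S0 -b-> S0

After reading 4 characters, D is in state S0.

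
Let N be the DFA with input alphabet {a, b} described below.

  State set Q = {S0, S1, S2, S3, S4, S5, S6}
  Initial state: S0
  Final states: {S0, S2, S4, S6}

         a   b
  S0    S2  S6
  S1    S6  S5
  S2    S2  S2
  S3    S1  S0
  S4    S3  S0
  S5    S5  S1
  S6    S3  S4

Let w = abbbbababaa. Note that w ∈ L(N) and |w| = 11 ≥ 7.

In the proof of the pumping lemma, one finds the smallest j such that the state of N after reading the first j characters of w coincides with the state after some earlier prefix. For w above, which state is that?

S2

State sequence: S0 -a-> S2 -b-> S2 -b-> S2 -b-> S2 -b-> S2 -a-> S2 -b-> S2 -a-> S2 -b-> S2 -a-> S2 -a-> S2
First repeat at step 2: S2 was already visited.

The earliest repeat is at step j = 2: N is in S2, which it already visited at step i = 1.
With |Q| = 7, pigeonhole forces a state repeat no later than step 7; the substring read between the first and second visits to that state can be pumped.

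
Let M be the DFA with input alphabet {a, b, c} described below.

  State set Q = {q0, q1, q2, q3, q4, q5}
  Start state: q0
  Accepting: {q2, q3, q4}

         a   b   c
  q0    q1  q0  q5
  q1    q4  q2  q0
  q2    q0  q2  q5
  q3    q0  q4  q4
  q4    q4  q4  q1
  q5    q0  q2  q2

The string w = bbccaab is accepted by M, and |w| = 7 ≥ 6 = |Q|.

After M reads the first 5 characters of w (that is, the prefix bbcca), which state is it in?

q0

State sequence: q0 -b-> q0 -b-> q0 -c-> q5 -c-> q2 -a-> q0

After reading 5 characters, M is in state q0.
(This kind of state-tracing is the core of the pumping-lemma construction: with 6 states, pigeonhole forces a repeat within the first 6 steps.)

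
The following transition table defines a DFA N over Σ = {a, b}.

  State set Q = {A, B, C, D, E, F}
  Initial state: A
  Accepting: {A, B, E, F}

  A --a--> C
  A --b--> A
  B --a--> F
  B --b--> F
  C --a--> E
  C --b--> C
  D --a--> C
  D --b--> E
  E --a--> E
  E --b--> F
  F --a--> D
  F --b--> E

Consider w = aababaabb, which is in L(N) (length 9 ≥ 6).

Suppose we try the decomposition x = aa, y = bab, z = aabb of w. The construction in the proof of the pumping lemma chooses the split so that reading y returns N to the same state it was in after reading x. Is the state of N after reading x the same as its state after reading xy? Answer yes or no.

yes

Run of N on the first 5 characters of w = a a b a b:
  step 0: A  (start)
  step 1: C  (read a: A→C)
  step 2: E  (read a: C→E)
  step 3: F  (read b: E→F)
  step 4: D  (read a: F→D)
  step 5: E  (read b: D→E)

After x (step 2): E. After xy (step 5): E.
They match, so y = bab drives N around a cycle from E back to itself; pumping y any number of times keeps N in E before reading z, and xyⁱz ∈ L(N) for every i ≥ 0.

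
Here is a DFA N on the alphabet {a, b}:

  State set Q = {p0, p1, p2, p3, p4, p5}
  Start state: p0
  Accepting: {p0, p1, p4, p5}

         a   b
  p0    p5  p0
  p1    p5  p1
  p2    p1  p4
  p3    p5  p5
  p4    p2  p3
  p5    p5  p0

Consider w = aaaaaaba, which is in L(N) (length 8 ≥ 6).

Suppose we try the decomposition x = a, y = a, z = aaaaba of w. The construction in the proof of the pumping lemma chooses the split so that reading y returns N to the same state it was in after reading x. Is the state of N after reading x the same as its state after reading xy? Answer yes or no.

Run of N on the first 2 characters of w = a a:
  step 0: p0  (start)
  step 1: p5  (read a: p0→p5)
  step 2: p5  (read a: p5→p5)

After x (step 1): p5. After xy (step 2): p5.
They match, so y = a drives N around a cycle from p5 back to itself; pumping y any number of times keeps N in p5 before reading z, and xyⁱz ∈ L(N) for every i ≥ 0.

yes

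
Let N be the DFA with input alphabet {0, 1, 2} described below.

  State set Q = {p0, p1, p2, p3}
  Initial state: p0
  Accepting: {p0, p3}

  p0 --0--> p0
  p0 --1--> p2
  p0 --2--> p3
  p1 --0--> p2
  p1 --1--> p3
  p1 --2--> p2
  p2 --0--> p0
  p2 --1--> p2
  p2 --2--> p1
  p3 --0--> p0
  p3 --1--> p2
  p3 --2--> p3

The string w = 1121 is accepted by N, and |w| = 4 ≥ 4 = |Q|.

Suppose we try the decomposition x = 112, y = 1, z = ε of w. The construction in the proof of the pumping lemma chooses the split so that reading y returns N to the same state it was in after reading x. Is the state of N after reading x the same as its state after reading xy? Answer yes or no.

Run of N on the first 4 characters of w = 1 1 2 1:
  step 0: p0  (start)
  step 1: p2  (read 1: p0→p2)
  step 2: p2  (read 1: p2→p2)
  step 3: p1  (read 2: p2→p1)
  step 4: p3  (read 1: p1→p3)

After x (step 3): p1. After xy (step 4): p3.
They differ (p1 ≠ p3), so y is not a cycle from the state after x; this split is not the one the pumping-lemma construction produces, and pumping y need not keep the string in L(N).

no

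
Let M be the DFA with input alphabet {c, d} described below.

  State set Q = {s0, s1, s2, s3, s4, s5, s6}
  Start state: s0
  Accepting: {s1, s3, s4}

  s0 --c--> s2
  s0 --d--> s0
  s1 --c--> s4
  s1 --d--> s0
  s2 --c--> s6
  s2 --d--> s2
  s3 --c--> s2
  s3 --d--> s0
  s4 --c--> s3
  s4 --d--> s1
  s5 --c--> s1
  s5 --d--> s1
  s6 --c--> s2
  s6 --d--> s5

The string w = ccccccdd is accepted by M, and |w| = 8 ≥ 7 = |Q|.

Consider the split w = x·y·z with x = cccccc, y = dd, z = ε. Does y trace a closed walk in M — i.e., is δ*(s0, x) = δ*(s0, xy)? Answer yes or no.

State sequence: s0 -c-> s2 -c-> s6 -c-> s2 -c-> s6 -c-> s2 -c-> s6 -d-> s5 -d-> s1

After x (step 6): s6. After xy (step 8): s1.
They differ (s6 ≠ s1), so y is not a cycle from the state after x; this split is not the one the pumping-lemma construction produces, and pumping y need not keep the string in L(M).

no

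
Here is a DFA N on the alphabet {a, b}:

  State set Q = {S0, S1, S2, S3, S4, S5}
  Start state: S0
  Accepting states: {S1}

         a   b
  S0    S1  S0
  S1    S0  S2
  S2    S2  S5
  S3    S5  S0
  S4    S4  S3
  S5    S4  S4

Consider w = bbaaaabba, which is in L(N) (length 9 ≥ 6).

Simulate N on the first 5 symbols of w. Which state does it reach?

S1

Run of N on the first 5 characters of w = b b a a a:
  step 0: S0  (start)
  step 1: S0  (read b: S0→S0)
  step 2: S0  (read b: S0→S0)
  step 3: S1  (read a: S0→S1)
  step 4: S0  (read a: S1→S0)
  step 5: S1  (read a: S0→S1)

After reading 5 characters, N is in state S1.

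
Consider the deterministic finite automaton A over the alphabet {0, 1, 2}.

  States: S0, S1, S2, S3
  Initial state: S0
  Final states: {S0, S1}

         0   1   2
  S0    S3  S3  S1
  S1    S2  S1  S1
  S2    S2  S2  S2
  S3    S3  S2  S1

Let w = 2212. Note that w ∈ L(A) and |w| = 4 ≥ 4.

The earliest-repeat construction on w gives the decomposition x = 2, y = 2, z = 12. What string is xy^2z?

xy^2z = 2·2·2·12 = 22212.
Reading y = 2 takes A from S1 back to S1, so after x·y·y the machine is still in S1, and z then leads to the accepting state S1. Hence 22212 ∈ L(A).

22212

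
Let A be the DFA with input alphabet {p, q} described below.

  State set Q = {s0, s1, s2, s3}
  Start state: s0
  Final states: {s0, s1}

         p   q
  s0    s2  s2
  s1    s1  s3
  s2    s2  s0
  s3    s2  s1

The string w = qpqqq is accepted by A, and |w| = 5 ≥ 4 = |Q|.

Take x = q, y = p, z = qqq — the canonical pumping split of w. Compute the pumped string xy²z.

xy^2z = q·p·p·qqq = qppqqq.
Reading y = p takes A from s2 back to s2, so after x·y·y the machine is still in s2, and z then leads to the accepting state s0. Hence qppqqq ∈ L(A).

qppqqq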